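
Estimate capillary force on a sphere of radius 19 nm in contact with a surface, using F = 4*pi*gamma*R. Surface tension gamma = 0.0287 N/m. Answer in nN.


Convert radius: R = 19 nm = 1.9e-08 m
F = 4 * pi * gamma * R
F = 4 * pi * 0.0287 * 1.9e-08
F = 6.85244e-09 N = 6.8524 nN

6.8524


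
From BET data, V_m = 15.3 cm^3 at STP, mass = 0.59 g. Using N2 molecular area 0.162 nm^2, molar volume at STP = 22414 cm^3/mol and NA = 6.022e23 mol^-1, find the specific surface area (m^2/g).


Number of moles in monolayer = V_m / 22414 = 15.3 / 22414 = 0.00068261
Number of molecules = moles * NA = 0.00068261 * 6.022e23
SA = molecules * sigma / mass
SA = (15.3 / 22414) * 6.022e23 * 0.162e-18 / 0.59
SA = 112.9 m^2/g

112.9


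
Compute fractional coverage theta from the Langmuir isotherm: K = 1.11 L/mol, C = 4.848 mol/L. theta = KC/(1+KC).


Langmuir isotherm: theta = K*C / (1 + K*C)
K*C = 1.11 * 4.848 = 5.38128
theta = 5.38128 / (1 + 5.38128) = 5.38128 / 6.38128
theta = 0.8433

0.8433


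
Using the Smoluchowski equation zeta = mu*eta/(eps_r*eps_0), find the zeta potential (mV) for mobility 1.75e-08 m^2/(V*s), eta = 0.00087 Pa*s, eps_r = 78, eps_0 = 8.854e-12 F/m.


Smoluchowski equation: zeta = mu * eta / (eps_r * eps_0)
zeta = 1.75e-08 * 0.00087 / (78 * 8.854e-12)
zeta = 0.022046 V = 22.05 mV

22.05


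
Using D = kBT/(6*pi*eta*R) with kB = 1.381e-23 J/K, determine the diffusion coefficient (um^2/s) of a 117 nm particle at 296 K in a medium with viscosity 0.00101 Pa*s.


Radius R = 117/2 = 58.5 nm = 5.85e-08 m
D = kB*T / (6*pi*eta*R)
D = 1.381e-23 * 296 / (6 * pi * 0.00101 * 5.85e-08)
D = 3.67035e-12 m^2/s = 3.67 um^2/s

3.67


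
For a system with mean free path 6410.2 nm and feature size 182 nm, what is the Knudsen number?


Knudsen number Kn = lambda / L
Kn = 6410.2 / 182
Kn = 35.2209

35.2209


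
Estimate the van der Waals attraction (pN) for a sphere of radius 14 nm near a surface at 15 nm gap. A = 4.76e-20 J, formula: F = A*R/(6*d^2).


Convert to SI: R = 14 nm = 1.4e-08 m, d = 15 nm = 1.5e-08 m
F = A * R / (6 * d^2)
F = 4.76e-20 * 1.4e-08 / (6 * (1.5e-08)^2)
F = 4.9363e-13 N = 0.494 pN

0.494


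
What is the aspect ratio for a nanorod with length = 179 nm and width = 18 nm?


Aspect ratio AR = length / diameter
AR = 179 / 18
AR = 9.94

9.94


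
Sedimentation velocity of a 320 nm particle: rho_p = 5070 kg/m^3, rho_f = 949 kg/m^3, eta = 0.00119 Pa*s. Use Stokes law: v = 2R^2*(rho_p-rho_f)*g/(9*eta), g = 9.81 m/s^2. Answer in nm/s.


Radius R = 320/2 nm = 1.6e-07 m
Density difference = 5070 - 949 = 4121 kg/m^3
v = 2 * R^2 * (rho_p - rho_f) * g / (9 * eta)
v = 2 * (1.6e-07)^2 * 4121 * 9.81 / (9 * 0.00119)
v = 1.93265e-07 m/s = 193.2645 nm/s

193.2645


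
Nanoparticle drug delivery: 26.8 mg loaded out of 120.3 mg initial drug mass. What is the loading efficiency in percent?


Drug loading efficiency = (drug loaded / drug initial) * 100
DLE = 26.8 / 120.3 * 100
DLE = 0.2228 * 100
DLE = 22.28%

22.28


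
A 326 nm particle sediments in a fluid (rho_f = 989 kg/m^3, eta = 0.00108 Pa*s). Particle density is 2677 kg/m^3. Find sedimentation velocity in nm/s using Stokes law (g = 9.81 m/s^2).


Radius R = 326/2 nm = 1.63e-07 m
Density difference = 2677 - 989 = 1688 kg/m^3
v = 2 * R^2 * (rho_p - rho_f) * g / (9 * eta)
v = 2 * (1.63e-07)^2 * 1688 * 9.81 / (9 * 0.00108)
v = 9.05275e-08 m/s = 90.5275 nm/s

90.5275


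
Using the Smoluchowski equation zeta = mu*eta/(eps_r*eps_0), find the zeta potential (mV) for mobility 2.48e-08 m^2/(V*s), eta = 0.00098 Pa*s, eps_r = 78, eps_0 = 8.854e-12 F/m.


Smoluchowski equation: zeta = mu * eta / (eps_r * eps_0)
zeta = 2.48e-08 * 0.00098 / (78 * 8.854e-12)
zeta = 0.035192 V = 35.19 mV

35.19


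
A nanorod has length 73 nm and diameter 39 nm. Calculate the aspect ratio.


Aspect ratio AR = length / diameter
AR = 73 / 39
AR = 1.87

1.87


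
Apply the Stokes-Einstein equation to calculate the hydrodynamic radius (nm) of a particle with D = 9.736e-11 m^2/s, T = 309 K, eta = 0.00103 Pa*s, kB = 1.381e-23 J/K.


Stokes-Einstein: R = kB*T / (6*pi*eta*D)
R = 1.381e-23 * 309 / (6 * pi * 0.00103 * 9.736e-11)
R = 2.25753e-09 m = 2.26 nm

2.26


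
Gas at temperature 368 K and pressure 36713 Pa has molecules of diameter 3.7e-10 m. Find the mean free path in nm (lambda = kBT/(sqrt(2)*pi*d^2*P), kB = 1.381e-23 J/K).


Mean free path: lambda = kB*T / (sqrt(2) * pi * d^2 * P)
lambda = 1.381e-23 * 368 / (sqrt(2) * pi * (3.7e-10)^2 * 36713)
lambda = 2.2759e-07 m
lambda = 227.59 nm

227.59


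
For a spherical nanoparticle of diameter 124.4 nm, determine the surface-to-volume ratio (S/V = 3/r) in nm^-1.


Radius r = 124.4/2 = 62.2 nm
S/V = 3 / r = 3 / 62.2
S/V = 0.0482 nm^-1

0.0482


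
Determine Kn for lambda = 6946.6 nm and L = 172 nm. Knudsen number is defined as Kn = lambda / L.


Knudsen number Kn = lambda / L
Kn = 6946.6 / 172
Kn = 40.3872

40.3872


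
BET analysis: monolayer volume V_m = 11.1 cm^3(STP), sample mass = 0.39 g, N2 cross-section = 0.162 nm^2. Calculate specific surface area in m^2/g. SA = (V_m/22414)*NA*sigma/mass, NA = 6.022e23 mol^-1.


Number of moles in monolayer = V_m / 22414 = 11.1 / 22414 = 0.00049523
Number of molecules = moles * NA = 0.00049523 * 6.022e23
SA = molecules * sigma / mass
SA = (11.1 / 22414) * 6.022e23 * 0.162e-18 / 0.39
SA = 123.9 m^2/g

123.9


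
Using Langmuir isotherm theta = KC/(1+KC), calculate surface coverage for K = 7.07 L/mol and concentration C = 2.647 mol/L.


Langmuir isotherm: theta = K*C / (1 + K*C)
K*C = 7.07 * 2.647 = 18.71429
theta = 18.71429 / (1 + 18.71429) = 18.71429 / 19.71429
theta = 0.9493

0.9493


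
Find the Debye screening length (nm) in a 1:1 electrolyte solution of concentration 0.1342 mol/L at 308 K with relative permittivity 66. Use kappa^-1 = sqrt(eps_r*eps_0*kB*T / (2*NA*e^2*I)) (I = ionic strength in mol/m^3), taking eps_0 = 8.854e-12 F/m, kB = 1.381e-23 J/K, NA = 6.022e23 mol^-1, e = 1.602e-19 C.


Ionic strength I = 0.1342 * 1^2 * 1000 = 134.2 mol/m^3
kappa^-1 = sqrt(66 * 8.854e-12 * 1.381e-23 * 308 / (2 * 6.022e23 * (1.602e-19)^2 * 134.2))
kappa^-1 = 0.774 nm

0.774


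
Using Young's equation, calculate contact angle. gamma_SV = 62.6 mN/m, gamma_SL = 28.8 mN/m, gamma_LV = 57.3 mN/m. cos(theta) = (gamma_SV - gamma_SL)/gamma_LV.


cos(theta) = (gamma_SV - gamma_SL) / gamma_LV
cos(theta) = (62.6 - 28.8) / 57.3
cos(theta) = 0.589878
theta = arccos(0.589878) = 53.85 degrees

53.85


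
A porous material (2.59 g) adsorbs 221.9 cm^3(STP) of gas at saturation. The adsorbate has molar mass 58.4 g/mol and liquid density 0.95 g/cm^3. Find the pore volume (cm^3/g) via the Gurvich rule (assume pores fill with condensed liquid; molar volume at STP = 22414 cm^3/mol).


Moles adsorbed n = V_ads / 22414 = 221.9 / 22414 = 9.900062e-03 mol
Liquid volume V_liq = n * M / rho_liq = 9.900062e-03 * 58.4 / 0.95 = 0.60859 cm^3
Specific pore volume V_pore = V_liq / m_sample = 0.60859 / 2.59
V_pore = 0.235 cm^3/g

0.235


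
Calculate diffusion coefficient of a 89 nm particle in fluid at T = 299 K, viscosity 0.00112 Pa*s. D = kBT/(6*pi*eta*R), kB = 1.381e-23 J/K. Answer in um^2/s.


Radius R = 89/2 = 44.5 nm = 4.45e-08 m
D = kB*T / (6*pi*eta*R)
D = 1.381e-23 * 299 / (6 * pi * 0.00112 * 4.45e-08)
D = 4.39527e-12 m^2/s = 4.395 um^2/s

4.395


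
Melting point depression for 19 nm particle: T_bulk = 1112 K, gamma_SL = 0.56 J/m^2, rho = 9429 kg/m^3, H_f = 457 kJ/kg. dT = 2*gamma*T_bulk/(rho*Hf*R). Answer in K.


Radius R = 19/2 = 9.5 nm = 9.5e-09 m
Convert H_f = 457 kJ/kg = 457000 J/kg
dT = 2 * gamma_SL * T_bulk / (rho * H_f * R)
dT = 2 * 0.56 * 1112 / (9429 * 457000 * 9.5e-09)
dT = 30.4 K

30.4


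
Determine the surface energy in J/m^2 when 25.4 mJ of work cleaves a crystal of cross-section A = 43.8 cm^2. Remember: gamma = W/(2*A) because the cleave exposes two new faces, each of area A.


Convert: A = 43.8 cm^2 = 0.00438 m^2, W = 25.4 mJ = 0.0254 J
Cleaving exposes two faces of area A, so total new surface = 2*A and gamma = W / (2*A)
gamma = 0.0254 / (2 * 0.00438)
gamma = 2.9 J/m^2

2.9


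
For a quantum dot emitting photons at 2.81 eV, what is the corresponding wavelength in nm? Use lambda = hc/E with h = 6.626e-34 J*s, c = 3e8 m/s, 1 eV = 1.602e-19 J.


Convert energy: E = 2.81 eV = 2.81 * 1.602e-19 = 4.50162e-19 J
lambda = h*c / E = 6.626e-34 * 3e8 / 4.50162e-19
lambda = 4.41574e-07 m = 441.6 nm

441.6


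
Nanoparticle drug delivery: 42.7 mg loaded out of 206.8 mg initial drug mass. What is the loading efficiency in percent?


Drug loading efficiency = (drug loaded / drug initial) * 100
DLE = 42.7 / 206.8 * 100
DLE = 0.2065 * 100
DLE = 20.65%

20.65


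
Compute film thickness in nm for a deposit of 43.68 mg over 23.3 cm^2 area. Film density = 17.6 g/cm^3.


Convert: m = 43.68 mg = 4.3680e-05 kg, A = 23.3 cm^2 = 2.3300e-03 m^2, rho = 17.6 g/cm^3 = 17600 kg/m^3
t = m / (A * rho)
t = 4.3680e-05 / (2.3300e-03 * 17600)
t = 1.0652e-06 m = 1065.2 nm

1065.2


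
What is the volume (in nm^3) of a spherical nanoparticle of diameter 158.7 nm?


Radius r = 158.7/2 = 79.35 nm
Volume V = (4/3) * pi * r^3
V = (4/3) * pi * (79.35)^3
V = 2092808.08 nm^3

2092808.08


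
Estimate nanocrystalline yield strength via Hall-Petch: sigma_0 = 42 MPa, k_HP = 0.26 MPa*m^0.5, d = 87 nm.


d = 87 nm = 8.7e-08 m
sqrt(d) = 0.0002949576
Hall-Petch contribution = k / sqrt(d) = 0.26 / 0.0002949576 = 881.5 MPa
sigma = sigma_0 + k/sqrt(d) = 42 + 881.5 = 923.5 MPa

923.5


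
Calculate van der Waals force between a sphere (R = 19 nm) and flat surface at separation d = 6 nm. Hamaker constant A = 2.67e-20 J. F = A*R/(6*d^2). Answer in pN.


Convert to SI: R = 19 nm = 1.9e-08 m, d = 6 nm = 6e-09 m
F = A * R / (6 * d^2)
F = 2.67e-20 * 1.9e-08 / (6 * (6e-09)^2)
F = 2.34861e-12 N = 2.349 pN

2.349


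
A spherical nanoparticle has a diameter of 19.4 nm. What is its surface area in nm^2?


Radius r = 19.4/2 = 9.7 nm
Surface area SA = 4 * pi * r^2
SA = 4 * pi * (9.7)^2
SA = 1182.37 nm^2

1182.37


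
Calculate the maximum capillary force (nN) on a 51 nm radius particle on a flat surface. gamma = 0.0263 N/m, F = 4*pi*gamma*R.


Convert radius: R = 51 nm = 5.1e-08 m
F = 4 * pi * gamma * R
F = 4 * pi * 0.0263 * 5.1e-08
F = 1.68553e-08 N = 16.8553 nN

16.8553


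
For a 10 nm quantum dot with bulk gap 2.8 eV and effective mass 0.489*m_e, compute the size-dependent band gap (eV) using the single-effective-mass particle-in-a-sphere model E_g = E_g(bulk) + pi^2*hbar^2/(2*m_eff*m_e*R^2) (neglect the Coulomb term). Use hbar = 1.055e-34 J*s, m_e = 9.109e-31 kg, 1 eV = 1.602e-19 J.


Radius R = 10/2 nm = 5e-09 m
Confinement energy dE = pi^2 * hbar^2 / (2 * m_eff * m_e * R^2)
dE = pi^2 * (1.055e-34)^2 / (2 * 0.489 * 9.109e-31 * (5e-09)^2) J, divided by 1.602e-19 J/eV
dE = 0.0308 eV
Total band gap = E_g(bulk) + dE = 2.8 + 0.0308 = 2.8308 eV

2.8308


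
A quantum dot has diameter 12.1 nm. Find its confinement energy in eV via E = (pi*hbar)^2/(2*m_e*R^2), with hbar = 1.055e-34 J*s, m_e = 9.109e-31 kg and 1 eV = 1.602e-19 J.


Radius R = 12.1/2 = 6.05 nm = 6.05e-09 m
E = (pi * 1.055e-34)^2 / (2 * 9.109e-31 * (6.05e-09)^2)
E(J) = 1.64738e-21
E = E(J) / 1.602e-19 = 0.0103 eV

0.0103


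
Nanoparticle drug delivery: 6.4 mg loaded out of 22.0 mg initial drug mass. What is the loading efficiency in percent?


Drug loading efficiency = (drug loaded / drug initial) * 100
DLE = 6.4 / 22.0 * 100
DLE = 0.2909 * 100
DLE = 29.09%

29.09


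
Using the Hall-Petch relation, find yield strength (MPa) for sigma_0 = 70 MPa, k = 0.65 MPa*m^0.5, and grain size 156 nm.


d = 156 nm = 1.56e-07 m
sqrt(d) = 0.0003949684
Hall-Petch contribution = k / sqrt(d) = 0.65 / 0.0003949684 = 1645.7 MPa
sigma = sigma_0 + k/sqrt(d) = 70 + 1645.7 = 1715.7 MPa

1715.7


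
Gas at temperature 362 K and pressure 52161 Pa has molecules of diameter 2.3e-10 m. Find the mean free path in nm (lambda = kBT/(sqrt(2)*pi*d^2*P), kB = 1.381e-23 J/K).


Mean free path: lambda = kB*T / (sqrt(2) * pi * d^2 * P)
lambda = 1.381e-23 * 362 / (sqrt(2) * pi * (2.3e-10)^2 * 52161)
lambda = 4.07789e-07 m
lambda = 407.79 nm

407.79


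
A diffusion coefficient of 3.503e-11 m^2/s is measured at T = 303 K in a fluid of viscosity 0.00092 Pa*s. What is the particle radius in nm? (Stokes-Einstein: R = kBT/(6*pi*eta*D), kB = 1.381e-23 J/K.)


Stokes-Einstein: R = kB*T / (6*pi*eta*D)
R = 1.381e-23 * 303 / (6 * pi * 0.00092 * 3.503e-11)
R = 6.88822e-09 m = 6.89 nm

6.89


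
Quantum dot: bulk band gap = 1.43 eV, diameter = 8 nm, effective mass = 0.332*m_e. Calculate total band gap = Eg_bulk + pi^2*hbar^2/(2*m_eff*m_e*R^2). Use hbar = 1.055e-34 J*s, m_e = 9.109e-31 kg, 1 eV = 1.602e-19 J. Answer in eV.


Radius R = 8/2 nm = 4e-09 m
Confinement energy dE = pi^2 * hbar^2 / (2 * m_eff * m_e * R^2)
dE = pi^2 * (1.055e-34)^2 / (2 * 0.332 * 9.109e-31 * (4e-09)^2) J, divided by 1.602e-19 J/eV
dE = 0.0709 eV
Total band gap = E_g(bulk) + dE = 1.43 + 0.0709 = 1.5009 eV

1.5009


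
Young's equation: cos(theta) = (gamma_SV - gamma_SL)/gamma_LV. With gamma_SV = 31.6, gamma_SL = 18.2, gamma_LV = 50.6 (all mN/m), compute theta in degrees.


cos(theta) = (gamma_SV - gamma_SL) / gamma_LV
cos(theta) = (31.6 - 18.2) / 50.6
cos(theta) = 0.264822
theta = arccos(0.264822) = 74.64 degrees

74.64


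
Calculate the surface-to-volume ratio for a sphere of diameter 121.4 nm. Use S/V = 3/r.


Radius r = 121.4/2 = 60.7 nm
S/V = 3 / r = 3 / 60.7
S/V = 0.0494 nm^-1

0.0494


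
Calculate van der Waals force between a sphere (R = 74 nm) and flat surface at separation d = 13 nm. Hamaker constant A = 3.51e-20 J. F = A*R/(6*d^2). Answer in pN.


Convert to SI: R = 74 nm = 7.4e-08 m, d = 13 nm = 1.3e-08 m
F = A * R / (6 * d^2)
F = 3.51e-20 * 7.4e-08 / (6 * (1.3e-08)^2)
F = 2.56154e-12 N = 2.562 pN

2.562


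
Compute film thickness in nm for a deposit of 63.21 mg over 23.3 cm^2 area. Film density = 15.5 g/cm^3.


Convert: m = 63.21 mg = 6.3210e-05 kg, A = 23.3 cm^2 = 2.3300e-03 m^2, rho = 15.5 g/cm^3 = 15500 kg/m^3
t = m / (A * rho)
t = 6.3210e-05 / (2.3300e-03 * 15500)
t = 1.7502e-06 m = 1750.2 nm

1750.2


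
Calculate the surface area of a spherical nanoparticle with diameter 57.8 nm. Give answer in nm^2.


Radius r = 57.8/2 = 28.9 nm
Surface area SA = 4 * pi * r^2
SA = 4 * pi * (28.9)^2
SA = 10495.56 nm^2

10495.56


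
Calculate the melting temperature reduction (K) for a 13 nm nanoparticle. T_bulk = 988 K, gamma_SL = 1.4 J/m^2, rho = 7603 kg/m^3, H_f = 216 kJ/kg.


Radius R = 13/2 = 6.5 nm = 6.5e-09 m
Convert H_f = 216 kJ/kg = 216000 J/kg
dT = 2 * gamma_SL * T_bulk / (rho * H_f * R)
dT = 2 * 1.4 * 988 / (7603 * 216000 * 6.5e-09)
dT = 259.2 K

259.2


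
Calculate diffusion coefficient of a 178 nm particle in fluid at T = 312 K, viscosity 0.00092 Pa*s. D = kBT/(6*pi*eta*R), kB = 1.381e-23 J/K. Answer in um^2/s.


Radius R = 178/2 = 89 nm = 8.9e-08 m
D = kB*T / (6*pi*eta*R)
D = 1.381e-23 * 312 / (6 * pi * 0.00092 * 8.9e-08)
D = 2.7917e-12 m^2/s = 2.792 um^2/s

2.792


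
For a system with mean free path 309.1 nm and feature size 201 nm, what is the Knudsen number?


Knudsen number Kn = lambda / L
Kn = 309.1 / 201
Kn = 1.5378

1.5378


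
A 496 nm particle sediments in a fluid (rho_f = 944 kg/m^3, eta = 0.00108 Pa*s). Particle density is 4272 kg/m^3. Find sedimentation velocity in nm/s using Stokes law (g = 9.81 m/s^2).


Radius R = 496/2 nm = 2.48e-07 m
Density difference = 4272 - 944 = 3328 kg/m^3
v = 2 * R^2 * (rho_p - rho_f) * g / (9 * eta)
v = 2 * (2.48e-07)^2 * 3328 * 9.81 / (9 * 0.00108)
v = 4.13161e-07 m/s = 413.1611 nm/s

413.1611


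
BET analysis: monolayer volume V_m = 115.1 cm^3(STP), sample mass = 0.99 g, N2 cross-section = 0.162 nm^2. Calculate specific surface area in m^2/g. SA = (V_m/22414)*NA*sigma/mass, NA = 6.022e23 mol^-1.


Number of moles in monolayer = V_m / 22414 = 115.1 / 22414 = 0.00513518
Number of molecules = moles * NA = 0.00513518 * 6.022e23
SA = molecules * sigma / mass
SA = (115.1 / 22414) * 6.022e23 * 0.162e-18 / 0.99
SA = 506.0 m^2/g

506.0


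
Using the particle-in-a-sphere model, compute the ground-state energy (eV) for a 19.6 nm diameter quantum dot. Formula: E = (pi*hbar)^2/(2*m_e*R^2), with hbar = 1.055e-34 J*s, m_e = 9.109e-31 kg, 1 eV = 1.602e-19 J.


Radius R = 19.6/2 = 9.8 nm = 9.8e-09 m
E = (pi * 1.055e-34)^2 / (2 * 9.109e-31 * (9.8e-09)^2)
E(J) = 6.27844e-22
E = E(J) / 1.602e-19 = 0.0039 eV

0.0039


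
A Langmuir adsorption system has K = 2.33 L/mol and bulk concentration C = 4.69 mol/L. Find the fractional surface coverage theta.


Langmuir isotherm: theta = K*C / (1 + K*C)
K*C = 2.33 * 4.69 = 10.9277
theta = 10.9277 / (1 + 10.9277) = 10.9277 / 11.9277
theta = 0.9162

0.9162


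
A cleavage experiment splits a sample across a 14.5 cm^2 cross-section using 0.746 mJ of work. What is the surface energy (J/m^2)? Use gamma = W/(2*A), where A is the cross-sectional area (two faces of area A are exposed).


Convert: A = 14.5 cm^2 = 0.00145 m^2, W = 0.746 mJ = 0.000746 J
Cleaving exposes two faces of area A, so total new surface = 2*A and gamma = W / (2*A)
gamma = 0.000746 / (2 * 0.00145)
gamma = 0.257 J/m^2

0.257


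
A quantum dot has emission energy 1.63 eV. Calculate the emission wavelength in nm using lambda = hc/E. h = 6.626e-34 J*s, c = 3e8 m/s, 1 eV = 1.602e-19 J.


Convert energy: E = 1.63 eV = 1.63 * 1.602e-19 = 2.61126e-19 J
lambda = h*c / E = 6.626e-34 * 3e8 / 2.61126e-19
lambda = 7.61242e-07 m = 761.2 nm

761.2


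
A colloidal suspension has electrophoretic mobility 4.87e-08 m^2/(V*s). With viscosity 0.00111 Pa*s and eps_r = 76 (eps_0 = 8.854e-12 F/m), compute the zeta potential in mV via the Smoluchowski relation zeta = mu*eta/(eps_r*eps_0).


Smoluchowski equation: zeta = mu * eta / (eps_r * eps_0)
zeta = 4.87e-08 * 0.00111 / (76 * 8.854e-12)
zeta = 0.080334 V = 80.33 mV

80.33


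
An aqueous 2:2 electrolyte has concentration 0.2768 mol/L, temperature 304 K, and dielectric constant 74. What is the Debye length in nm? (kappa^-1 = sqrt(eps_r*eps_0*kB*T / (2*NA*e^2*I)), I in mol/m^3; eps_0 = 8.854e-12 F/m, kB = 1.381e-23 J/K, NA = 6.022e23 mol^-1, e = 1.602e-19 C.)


Ionic strength I = 0.2768 * 2^2 * 1000 = 1107.2 mol/m^3
kappa^-1 = sqrt(74 * 8.854e-12 * 1.381e-23 * 304 / (2 * 6.022e23 * (1.602e-19)^2 * 1107.2))
kappa^-1 = 0.284 nm

0.284


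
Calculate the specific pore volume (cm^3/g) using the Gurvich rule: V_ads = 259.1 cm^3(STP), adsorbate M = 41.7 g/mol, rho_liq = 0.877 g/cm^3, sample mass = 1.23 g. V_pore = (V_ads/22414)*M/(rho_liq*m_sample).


Moles adsorbed n = V_ads / 22414 = 259.1 / 22414 = 1.155974e-02 mol
Liquid volume V_liq = n * M / rho_liq = 1.155974e-02 * 41.7 / 0.877 = 0.54965 cm^3
Specific pore volume V_pore = V_liq / m_sample = 0.54965 / 1.23
V_pore = 0.4469 cm^3/g

0.4469


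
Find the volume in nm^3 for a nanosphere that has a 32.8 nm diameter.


Radius r = 32.8/2 = 16.4 nm
Volume V = (4/3) * pi * r^3
V = (4/3) * pi * (16.4)^3
V = 18476.52 nm^3

18476.52


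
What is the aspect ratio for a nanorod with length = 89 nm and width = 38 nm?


Aspect ratio AR = length / diameter
AR = 89 / 38
AR = 2.34

2.34


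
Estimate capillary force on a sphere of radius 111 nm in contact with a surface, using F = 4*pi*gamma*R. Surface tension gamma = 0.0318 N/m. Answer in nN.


Convert radius: R = 111 nm = 1.11e-07 m
F = 4 * pi * gamma * R
F = 4 * pi * 0.0318 * 1.11e-07
F = 4.43568e-08 N = 44.3568 nN

44.3568


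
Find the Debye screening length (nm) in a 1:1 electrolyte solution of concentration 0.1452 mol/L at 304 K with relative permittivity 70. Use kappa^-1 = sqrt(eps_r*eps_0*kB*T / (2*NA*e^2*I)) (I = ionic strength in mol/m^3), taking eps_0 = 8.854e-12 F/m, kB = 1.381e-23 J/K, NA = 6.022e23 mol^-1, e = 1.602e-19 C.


Ionic strength I = 0.1452 * 1^2 * 1000 = 145.2 mol/m^3
kappa^-1 = sqrt(70 * 8.854e-12 * 1.381e-23 * 304 / (2 * 6.022e23 * (1.602e-19)^2 * 145.2))
kappa^-1 = 0.761 nm

0.761


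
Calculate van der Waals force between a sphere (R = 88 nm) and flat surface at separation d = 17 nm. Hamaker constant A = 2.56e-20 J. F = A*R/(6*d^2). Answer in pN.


Convert to SI: R = 88 nm = 8.8e-08 m, d = 17 nm = 1.7e-08 m
F = A * R / (6 * d^2)
F = 2.56e-20 * 8.8e-08 / (6 * (1.7e-08)^2)
F = 1.29919e-12 N = 1.299 pN

1.299


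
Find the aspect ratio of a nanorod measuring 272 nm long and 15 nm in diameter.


Aspect ratio AR = length / diameter
AR = 272 / 15
AR = 18.13

18.13


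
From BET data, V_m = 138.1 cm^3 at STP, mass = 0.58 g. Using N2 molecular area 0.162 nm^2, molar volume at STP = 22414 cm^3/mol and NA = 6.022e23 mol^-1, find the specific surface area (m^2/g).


Number of moles in monolayer = V_m / 22414 = 138.1 / 22414 = 0.00616133
Number of molecules = moles * NA = 0.00616133 * 6.022e23
SA = molecules * sigma / mass
SA = (138.1 / 22414) * 6.022e23 * 0.162e-18 / 0.58
SA = 1036.3 m^2/g

1036.3


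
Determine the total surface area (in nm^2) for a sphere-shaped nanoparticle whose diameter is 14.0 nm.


Radius r = 14.0/2 = 7 nm
Surface area SA = 4 * pi * r^2
SA = 4 * pi * (7)^2
SA = 615.75 nm^2

615.75


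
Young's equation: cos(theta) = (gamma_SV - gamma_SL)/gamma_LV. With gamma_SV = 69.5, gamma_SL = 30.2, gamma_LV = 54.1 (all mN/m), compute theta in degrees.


cos(theta) = (gamma_SV - gamma_SL) / gamma_LV
cos(theta) = (69.5 - 30.2) / 54.1
cos(theta) = 0.726433
theta = arccos(0.726433) = 43.41 degrees

43.41


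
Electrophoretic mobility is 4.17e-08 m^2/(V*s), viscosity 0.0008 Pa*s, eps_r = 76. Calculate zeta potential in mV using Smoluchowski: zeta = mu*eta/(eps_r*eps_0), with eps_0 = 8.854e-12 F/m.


Smoluchowski equation: zeta = mu * eta / (eps_r * eps_0)
zeta = 4.17e-08 * 0.0008 / (76 * 8.854e-12)
zeta = 0.049576 V = 49.58 mV

49.58


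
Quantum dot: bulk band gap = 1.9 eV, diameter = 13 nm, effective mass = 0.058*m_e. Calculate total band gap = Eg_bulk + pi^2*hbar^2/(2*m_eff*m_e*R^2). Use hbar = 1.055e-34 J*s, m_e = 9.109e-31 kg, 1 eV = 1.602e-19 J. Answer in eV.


Radius R = 13/2 nm = 6.5e-09 m
Confinement energy dE = pi^2 * hbar^2 / (2 * m_eff * m_e * R^2)
dE = pi^2 * (1.055e-34)^2 / (2 * 0.058 * 9.109e-31 * (6.5e-09)^2) J, divided by 1.602e-19 J/eV
dE = 0.1536 eV
Total band gap = E_g(bulk) + dE = 1.9 + 0.1536 = 2.0536 eV

2.0536


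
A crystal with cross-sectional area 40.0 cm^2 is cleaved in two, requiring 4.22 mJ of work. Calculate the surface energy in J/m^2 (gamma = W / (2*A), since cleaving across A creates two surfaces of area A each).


Convert: A = 40.0 cm^2 = 0.004 m^2, W = 4.22 mJ = 0.00422 J
Cleaving exposes two faces of area A, so total new surface = 2*A and gamma = W / (2*A)
gamma = 0.00422 / (2 * 0.004)
gamma = 0.527 J/m^2

0.527


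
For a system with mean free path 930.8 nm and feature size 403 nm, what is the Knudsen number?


Knudsen number Kn = lambda / L
Kn = 930.8 / 403
Kn = 2.3097

2.3097


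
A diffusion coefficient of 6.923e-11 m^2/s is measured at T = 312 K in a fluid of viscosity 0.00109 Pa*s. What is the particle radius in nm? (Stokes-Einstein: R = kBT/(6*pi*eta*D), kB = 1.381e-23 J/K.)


Stokes-Einstein: R = kB*T / (6*pi*eta*D)
R = 1.381e-23 * 312 / (6 * pi * 0.00109 * 6.923e-11)
R = 3.02919e-09 m = 3.03 nm

3.03


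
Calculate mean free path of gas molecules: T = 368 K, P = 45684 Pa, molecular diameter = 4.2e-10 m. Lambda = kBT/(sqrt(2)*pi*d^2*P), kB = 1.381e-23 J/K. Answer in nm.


Mean free path: lambda = kB*T / (sqrt(2) * pi * d^2 * P)
lambda = 1.381e-23 * 368 / (sqrt(2) * pi * (4.2e-10)^2 * 45684)
lambda = 1.41943e-07 m
lambda = 141.94 nm

141.94


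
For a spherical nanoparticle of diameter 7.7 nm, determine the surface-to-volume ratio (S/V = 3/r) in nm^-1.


Radius r = 7.7/2 = 3.85 nm
S/V = 3 / r = 3 / 3.85
S/V = 0.7792 nm^-1

0.7792


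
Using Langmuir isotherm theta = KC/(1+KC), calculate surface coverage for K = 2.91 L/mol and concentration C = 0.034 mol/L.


Langmuir isotherm: theta = K*C / (1 + K*C)
K*C = 2.91 * 0.034 = 0.09894
theta = 0.09894 / (1 + 0.09894) = 0.09894 / 1.09894
theta = 0.09

0.09


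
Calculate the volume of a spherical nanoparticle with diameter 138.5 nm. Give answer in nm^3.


Radius r = 138.5/2 = 69.25 nm
Volume V = (4/3) * pi * r^3
V = (4/3) * pi * (69.25)^3
V = 1391066.66 nm^3

1391066.66


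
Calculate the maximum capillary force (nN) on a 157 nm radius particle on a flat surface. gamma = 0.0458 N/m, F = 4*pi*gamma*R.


Convert radius: R = 157 nm = 1.57e-07 m
F = 4 * pi * gamma * R
F = 4 * pi * 0.0458 * 1.57e-07
F = 9.03597e-08 N = 90.3597 nN

90.3597


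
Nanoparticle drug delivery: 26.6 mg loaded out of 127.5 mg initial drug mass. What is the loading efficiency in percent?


Drug loading efficiency = (drug loaded / drug initial) * 100
DLE = 26.6 / 127.5 * 100
DLE = 0.2086 * 100
DLE = 20.86%

20.86


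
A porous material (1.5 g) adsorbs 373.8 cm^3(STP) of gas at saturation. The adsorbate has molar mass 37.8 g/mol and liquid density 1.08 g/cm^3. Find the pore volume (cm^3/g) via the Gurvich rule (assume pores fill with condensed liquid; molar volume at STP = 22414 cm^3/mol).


Moles adsorbed n = V_ads / 22414 = 373.8 / 22414 = 1.667708e-02 mol
Liquid volume V_liq = n * M / rho_liq = 1.667708e-02 * 37.8 / 1.08 = 0.58370 cm^3
Specific pore volume V_pore = V_liq / m_sample = 0.58370 / 1.5
V_pore = 0.3891 cm^3/g

0.3891


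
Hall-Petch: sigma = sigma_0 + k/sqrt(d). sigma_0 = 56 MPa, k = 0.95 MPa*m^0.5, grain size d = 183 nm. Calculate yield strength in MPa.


d = 183 nm = 1.83e-07 m
sqrt(d) = 0.000427785
Hall-Petch contribution = k / sqrt(d) = 0.95 / 0.000427785 = 2220.7 MPa
sigma = sigma_0 + k/sqrt(d) = 56 + 2220.7 = 2276.7 MPa

2276.7


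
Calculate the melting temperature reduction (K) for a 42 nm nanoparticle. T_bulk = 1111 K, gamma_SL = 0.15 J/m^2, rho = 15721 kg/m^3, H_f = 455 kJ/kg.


Radius R = 42/2 = 21 nm = 2.1e-08 m
Convert H_f = 455 kJ/kg = 455000 J/kg
dT = 2 * gamma_SL * T_bulk / (rho * H_f * R)
dT = 2 * 0.15 * 1111 / (15721 * 455000 * 2.1e-08)
dT = 2.2 K

2.2


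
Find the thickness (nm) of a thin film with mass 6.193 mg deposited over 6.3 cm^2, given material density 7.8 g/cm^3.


Convert: m = 6.193 mg = 6.1930e-06 kg, A = 6.3 cm^2 = 6.3000e-04 m^2, rho = 7.8 g/cm^3 = 7800 kg/m^3
t = m / (A * rho)
t = 6.1930e-06 / (6.3000e-04 * 7800)
t = 1.2603e-06 m = 1260.3 nm

1260.3


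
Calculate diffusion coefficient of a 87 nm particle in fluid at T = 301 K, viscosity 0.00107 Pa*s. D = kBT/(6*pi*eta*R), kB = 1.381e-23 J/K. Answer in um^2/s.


Radius R = 87/2 = 43.5 nm = 4.35e-08 m
D = kB*T / (6*pi*eta*R)
D = 1.381e-23 * 301 / (6 * pi * 0.00107 * 4.35e-08)
D = 4.7379e-12 m^2/s = 4.738 um^2/s

4.738


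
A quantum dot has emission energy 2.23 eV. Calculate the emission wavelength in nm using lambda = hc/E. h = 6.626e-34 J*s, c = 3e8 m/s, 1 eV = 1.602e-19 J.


Convert energy: E = 2.23 eV = 2.23 * 1.602e-19 = 3.57246e-19 J
lambda = h*c / E = 6.626e-34 * 3e8 / 3.57246e-19
lambda = 5.56423e-07 m = 556.4 nm

556.4


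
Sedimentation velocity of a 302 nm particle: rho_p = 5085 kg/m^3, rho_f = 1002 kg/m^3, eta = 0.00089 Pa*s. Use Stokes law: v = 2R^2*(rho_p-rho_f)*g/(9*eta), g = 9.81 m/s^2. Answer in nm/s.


Radius R = 302/2 nm = 1.51e-07 m
Density difference = 5085 - 1002 = 4083 kg/m^3
v = 2 * R^2 * (rho_p - rho_f) * g / (9 * eta)
v = 2 * (1.51e-07)^2 * 4083 * 9.81 / (9 * 0.00089)
v = 2.28034e-07 m/s = 228.0341 nm/s

228.0341


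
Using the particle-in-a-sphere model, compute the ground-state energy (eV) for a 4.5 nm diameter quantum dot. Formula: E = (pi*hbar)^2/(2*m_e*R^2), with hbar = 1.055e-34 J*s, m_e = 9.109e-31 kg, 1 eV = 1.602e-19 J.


Radius R = 4.5/2 = 2.25 nm = 2.25e-09 m
E = (pi * 1.055e-34)^2 / (2 * 9.109e-31 * (2.25e-09)^2)
E(J) = 1.19107e-20
E = E(J) / 1.602e-19 = 0.0743 eV

0.0743


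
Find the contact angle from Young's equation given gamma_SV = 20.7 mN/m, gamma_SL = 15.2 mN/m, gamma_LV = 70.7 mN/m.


cos(theta) = (gamma_SV - gamma_SL) / gamma_LV
cos(theta) = (20.7 - 15.2) / 70.7
cos(theta) = 0.077793
theta = arccos(0.077793) = 85.54 degrees

85.54


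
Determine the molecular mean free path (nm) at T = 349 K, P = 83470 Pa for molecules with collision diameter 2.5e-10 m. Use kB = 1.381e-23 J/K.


Mean free path: lambda = kB*T / (sqrt(2) * pi * d^2 * P)
lambda = 1.381e-23 * 349 / (sqrt(2) * pi * (2.5e-10)^2 * 83470)
lambda = 2.07943e-07 m
lambda = 207.94 nm

207.94


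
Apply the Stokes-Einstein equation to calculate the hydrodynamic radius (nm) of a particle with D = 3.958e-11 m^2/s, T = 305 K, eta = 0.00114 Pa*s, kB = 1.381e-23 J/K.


Stokes-Einstein: R = kB*T / (6*pi*eta*D)
R = 1.381e-23 * 305 / (6 * pi * 0.00114 * 3.958e-11)
R = 4.95235e-09 m = 4.95 nm

4.95


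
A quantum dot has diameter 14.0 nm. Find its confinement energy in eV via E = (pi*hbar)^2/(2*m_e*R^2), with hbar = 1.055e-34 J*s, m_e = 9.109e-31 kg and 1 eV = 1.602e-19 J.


Radius R = 14.0/2 = 7 nm = 7e-09 m
E = (pi * 1.055e-34)^2 / (2 * 9.109e-31 * (7e-09)^2)
E(J) = 1.23057e-21
E = E(J) / 1.602e-19 = 0.0077 eV

0.0077


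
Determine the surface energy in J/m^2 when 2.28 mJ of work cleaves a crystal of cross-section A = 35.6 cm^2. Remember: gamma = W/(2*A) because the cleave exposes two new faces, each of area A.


Convert: A = 35.6 cm^2 = 0.00356 m^2, W = 2.28 mJ = 0.00228 J
Cleaving exposes two faces of area A, so total new surface = 2*A and gamma = W / (2*A)
gamma = 0.00228 / (2 * 0.00356)
gamma = 0.32 J/m^2

0.32


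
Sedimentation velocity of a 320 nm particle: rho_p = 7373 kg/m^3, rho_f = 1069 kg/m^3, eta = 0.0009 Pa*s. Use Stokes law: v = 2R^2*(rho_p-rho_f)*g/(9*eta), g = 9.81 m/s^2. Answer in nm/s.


Radius R = 320/2 nm = 1.6e-07 m
Density difference = 7373 - 1069 = 6304 kg/m^3
v = 2 * R^2 * (rho_p - rho_f) * g / (9 * eta)
v = 2 * (1.6e-07)^2 * 6304 * 9.81 / (9 * 0.0009)
v = 3.90904e-07 m/s = 390.904 nm/s

390.904


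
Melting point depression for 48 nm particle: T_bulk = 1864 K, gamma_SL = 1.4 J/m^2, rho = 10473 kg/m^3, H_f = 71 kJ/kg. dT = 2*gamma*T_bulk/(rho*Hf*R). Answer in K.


Radius R = 48/2 = 24 nm = 2.4e-08 m
Convert H_f = 71 kJ/kg = 71000 J/kg
dT = 2 * gamma_SL * T_bulk / (rho * H_f * R)
dT = 2 * 1.4 * 1864 / (10473 * 71000 * 2.4e-08)
dT = 292.5 K

292.5


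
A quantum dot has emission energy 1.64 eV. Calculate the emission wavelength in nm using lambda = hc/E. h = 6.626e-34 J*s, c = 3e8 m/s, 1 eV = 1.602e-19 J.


Convert energy: E = 1.64 eV = 1.64 * 1.602e-19 = 2.62728e-19 J
lambda = h*c / E = 6.626e-34 * 3e8 / 2.62728e-19
lambda = 7.566e-07 m = 756.6 nm

756.6


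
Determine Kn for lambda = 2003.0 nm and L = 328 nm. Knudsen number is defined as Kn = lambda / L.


Knudsen number Kn = lambda / L
Kn = 2003.0 / 328
Kn = 6.1067

6.1067


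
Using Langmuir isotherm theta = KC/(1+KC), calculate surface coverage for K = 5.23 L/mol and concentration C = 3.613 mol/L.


Langmuir isotherm: theta = K*C / (1 + K*C)
K*C = 5.23 * 3.613 = 18.89599
theta = 18.89599 / (1 + 18.89599) = 18.89599 / 19.89599
theta = 0.9497

0.9497


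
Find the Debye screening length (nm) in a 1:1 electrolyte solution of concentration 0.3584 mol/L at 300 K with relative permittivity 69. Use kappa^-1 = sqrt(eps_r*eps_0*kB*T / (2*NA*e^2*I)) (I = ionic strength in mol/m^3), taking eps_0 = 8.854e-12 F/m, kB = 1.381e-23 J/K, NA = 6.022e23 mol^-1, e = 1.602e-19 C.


Ionic strength I = 0.3584 * 1^2 * 1000 = 358.4 mol/m^3
kappa^-1 = sqrt(69 * 8.854e-12 * 1.381e-23 * 300 / (2 * 6.022e23 * (1.602e-19)^2 * 358.4))
kappa^-1 = 0.478 nm

0.478


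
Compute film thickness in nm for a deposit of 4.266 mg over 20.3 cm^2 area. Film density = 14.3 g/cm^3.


Convert: m = 4.266 mg = 4.2660e-06 kg, A = 20.3 cm^2 = 2.0300e-03 m^2, rho = 14.3 g/cm^3 = 14300 kg/m^3
t = m / (A * rho)
t = 4.2660e-06 / (2.0300e-03 * 14300)
t = 1.4696e-07 m = 147.0 nm

147.0


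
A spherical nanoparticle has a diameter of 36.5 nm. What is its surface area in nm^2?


Radius r = 36.5/2 = 18.25 nm
Surface area SA = 4 * pi * r^2
SA = 4 * pi * (18.25)^2
SA = 4185.39 nm^2

4185.39


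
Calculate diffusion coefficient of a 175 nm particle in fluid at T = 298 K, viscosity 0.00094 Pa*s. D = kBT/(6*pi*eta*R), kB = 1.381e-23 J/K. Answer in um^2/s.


Radius R = 175/2 = 87.5 nm = 8.75e-08 m
D = kB*T / (6*pi*eta*R)
D = 1.381e-23 * 298 / (6 * pi * 0.00094 * 8.75e-08)
D = 2.65444e-12 m^2/s = 2.654 um^2/s

2.654


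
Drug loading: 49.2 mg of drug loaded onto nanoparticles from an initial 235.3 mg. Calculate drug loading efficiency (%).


Drug loading efficiency = (drug loaded / drug initial) * 100
DLE = 49.2 / 235.3 * 100
DLE = 0.2091 * 100
DLE = 20.91%

20.91


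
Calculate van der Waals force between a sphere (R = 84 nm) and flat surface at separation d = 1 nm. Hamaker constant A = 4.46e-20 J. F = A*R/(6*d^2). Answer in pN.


Convert to SI: R = 84 nm = 8.4e-08 m, d = 1 nm = 1e-09 m
F = A * R / (6 * d^2)
F = 4.46e-20 * 8.4e-08 / (6 * (1e-09)^2)
F = 6.244e-10 N = 624.4 pN

624.4


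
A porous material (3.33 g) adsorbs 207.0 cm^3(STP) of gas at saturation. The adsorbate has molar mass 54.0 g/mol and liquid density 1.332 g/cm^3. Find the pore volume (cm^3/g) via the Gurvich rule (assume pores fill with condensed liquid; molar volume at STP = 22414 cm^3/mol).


Moles adsorbed n = V_ads / 22414 = 207.0 / 22414 = 9.235299e-03 mol
Liquid volume V_liq = n * M / rho_liq = 9.235299e-03 * 54.0 / 1.332 = 0.37440 cm^3
Specific pore volume V_pore = V_liq / m_sample = 0.37440 / 3.33
V_pore = 0.1124 cm^3/g

0.1124


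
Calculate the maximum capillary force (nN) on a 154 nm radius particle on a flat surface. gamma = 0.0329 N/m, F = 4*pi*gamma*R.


Convert radius: R = 154 nm = 1.54e-07 m
F = 4 * pi * gamma * R
F = 4 * pi * 0.0329 * 1.54e-07
F = 6.36688e-08 N = 63.6688 nN

63.6688


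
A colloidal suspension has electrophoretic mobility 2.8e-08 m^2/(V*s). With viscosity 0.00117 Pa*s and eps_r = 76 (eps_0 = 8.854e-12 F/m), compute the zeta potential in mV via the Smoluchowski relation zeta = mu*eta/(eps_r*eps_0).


Smoluchowski equation: zeta = mu * eta / (eps_r * eps_0)
zeta = 2.8e-08 * 0.00117 / (76 * 8.854e-12)
zeta = 0.048685 V = 48.68 mV

48.68


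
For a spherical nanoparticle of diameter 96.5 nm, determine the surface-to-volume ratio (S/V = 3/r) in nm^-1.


Radius r = 96.5/2 = 48.25 nm
S/V = 3 / r = 3 / 48.25
S/V = 0.0622 nm^-1

0.0622


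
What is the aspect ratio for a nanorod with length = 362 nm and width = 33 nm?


Aspect ratio AR = length / diameter
AR = 362 / 33
AR = 10.97

10.97


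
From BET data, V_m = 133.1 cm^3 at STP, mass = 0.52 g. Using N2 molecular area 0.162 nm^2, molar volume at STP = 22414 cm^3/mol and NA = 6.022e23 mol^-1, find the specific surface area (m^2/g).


Number of moles in monolayer = V_m / 22414 = 133.1 / 22414 = 0.00593825
Number of molecules = moles * NA = 0.00593825 * 6.022e23
SA = molecules * sigma / mass
SA = (133.1 / 22414) * 6.022e23 * 0.162e-18 / 0.52
SA = 1114.1 m^2/g

1114.1


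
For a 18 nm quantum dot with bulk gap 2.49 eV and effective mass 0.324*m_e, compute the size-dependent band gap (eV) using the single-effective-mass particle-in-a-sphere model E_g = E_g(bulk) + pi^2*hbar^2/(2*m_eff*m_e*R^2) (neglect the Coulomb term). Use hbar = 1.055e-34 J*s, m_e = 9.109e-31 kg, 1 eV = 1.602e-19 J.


Radius R = 18/2 nm = 9e-09 m
Confinement energy dE = pi^2 * hbar^2 / (2 * m_eff * m_e * R^2)
dE = pi^2 * (1.055e-34)^2 / (2 * 0.324 * 9.109e-31 * (9e-09)^2) J, divided by 1.602e-19 J/eV
dE = 0.0143 eV
Total band gap = E_g(bulk) + dE = 2.49 + 0.0143 = 2.5043 eV

2.5043


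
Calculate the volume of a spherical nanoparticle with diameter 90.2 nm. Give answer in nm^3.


Radius r = 90.2/2 = 45.1 nm
Volume V = (4/3) * pi * r^3
V = (4/3) * pi * (45.1)^3
V = 384253.86 nm^3

384253.86


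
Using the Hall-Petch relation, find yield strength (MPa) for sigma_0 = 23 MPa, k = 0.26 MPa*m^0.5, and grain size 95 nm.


d = 95 nm = 9.5e-08 m
sqrt(d) = 0.0003082207
Hall-Petch contribution = k / sqrt(d) = 0.26 / 0.0003082207 = 843.6 MPa
sigma = sigma_0 + k/sqrt(d) = 23 + 843.6 = 866.6 MPa

866.6


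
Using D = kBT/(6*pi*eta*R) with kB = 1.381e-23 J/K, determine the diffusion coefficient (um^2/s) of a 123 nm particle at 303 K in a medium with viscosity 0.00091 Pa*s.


Radius R = 123/2 = 61.5 nm = 6.15e-08 m
D = kB*T / (6*pi*eta*R)
D = 1.381e-23 * 303 / (6 * pi * 0.00091 * 6.15e-08)
D = 3.9666e-12 m^2/s = 3.967 um^2/s

3.967


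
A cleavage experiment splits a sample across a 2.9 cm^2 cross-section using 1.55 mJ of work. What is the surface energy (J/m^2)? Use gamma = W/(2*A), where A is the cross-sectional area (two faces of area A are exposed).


Convert: A = 2.9 cm^2 = 0.00029 m^2, W = 1.55 mJ = 0.00155 J
Cleaving exposes two faces of area A, so total new surface = 2*A and gamma = W / (2*A)
gamma = 0.00155 / (2 * 0.00029)
gamma = 2.672 J/m^2

2.672


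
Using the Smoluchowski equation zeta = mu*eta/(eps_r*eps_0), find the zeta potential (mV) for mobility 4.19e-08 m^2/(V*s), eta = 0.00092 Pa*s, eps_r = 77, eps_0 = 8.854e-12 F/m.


Smoluchowski equation: zeta = mu * eta / (eps_r * eps_0)
zeta = 4.19e-08 * 0.00092 / (77 * 8.854e-12)
zeta = 0.056542 V = 56.54 mV

56.54


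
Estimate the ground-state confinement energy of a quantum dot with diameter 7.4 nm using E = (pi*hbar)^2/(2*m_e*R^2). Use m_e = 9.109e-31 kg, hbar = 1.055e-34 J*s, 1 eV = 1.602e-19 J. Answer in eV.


Radius R = 7.4/2 = 3.7 nm = 3.7e-09 m
E = (pi * 1.055e-34)^2 / (2 * 9.109e-31 * (3.7e-09)^2)
E(J) = 4.40454e-21
E = E(J) / 1.602e-19 = 0.0275 eV

0.0275


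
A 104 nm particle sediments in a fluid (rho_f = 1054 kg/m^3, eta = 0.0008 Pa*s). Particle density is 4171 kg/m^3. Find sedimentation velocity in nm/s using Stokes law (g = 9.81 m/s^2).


Radius R = 104/2 nm = 5.2e-08 m
Density difference = 4171 - 1054 = 3117 kg/m^3
v = 2 * R^2 * (rho_p - rho_f) * g / (9 * eta)
v = 2 * (5.2e-08)^2 * 3117 * 9.81 / (9 * 0.0008)
v = 2.29673e-08 m/s = 22.9673 nm/s

22.9673


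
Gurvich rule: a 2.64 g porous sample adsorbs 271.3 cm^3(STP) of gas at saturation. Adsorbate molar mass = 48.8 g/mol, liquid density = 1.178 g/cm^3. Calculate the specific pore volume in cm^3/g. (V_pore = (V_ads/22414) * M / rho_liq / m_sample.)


Moles adsorbed n = V_ads / 22414 = 271.3 / 22414 = 1.210404e-02 mol
Liquid volume V_liq = n * M / rho_liq = 1.210404e-02 * 48.8 / 1.178 = 0.50142 cm^3
Specific pore volume V_pore = V_liq / m_sample = 0.50142 / 2.64
V_pore = 0.1899 cm^3/g

0.1899


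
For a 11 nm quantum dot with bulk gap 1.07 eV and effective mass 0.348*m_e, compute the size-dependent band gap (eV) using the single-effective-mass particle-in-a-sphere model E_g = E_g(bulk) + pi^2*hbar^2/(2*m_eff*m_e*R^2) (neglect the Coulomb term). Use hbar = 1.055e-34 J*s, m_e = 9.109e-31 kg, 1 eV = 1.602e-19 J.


Radius R = 11/2 nm = 5.5e-09 m
Confinement energy dE = pi^2 * hbar^2 / (2 * m_eff * m_e * R^2)
dE = pi^2 * (1.055e-34)^2 / (2 * 0.348 * 9.109e-31 * (5.5e-09)^2) J, divided by 1.602e-19 J/eV
dE = 0.0358 eV
Total band gap = E_g(bulk) + dE = 1.07 + 0.0358 = 1.1058 eV

1.1058


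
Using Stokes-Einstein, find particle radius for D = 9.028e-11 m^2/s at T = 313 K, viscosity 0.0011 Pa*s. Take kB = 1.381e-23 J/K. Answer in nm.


Stokes-Einstein: R = kB*T / (6*pi*eta*D)
R = 1.381e-23 * 313 / (6 * pi * 0.0011 * 9.028e-11)
R = 2.30915e-09 m = 2.31 nm

2.31


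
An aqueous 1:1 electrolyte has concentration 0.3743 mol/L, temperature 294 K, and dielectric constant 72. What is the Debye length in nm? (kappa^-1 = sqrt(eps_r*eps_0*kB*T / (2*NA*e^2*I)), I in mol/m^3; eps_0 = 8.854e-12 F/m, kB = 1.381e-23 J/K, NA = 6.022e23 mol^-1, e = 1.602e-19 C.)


Ionic strength I = 0.3743 * 1^2 * 1000 = 374.3 mol/m^3
kappa^-1 = sqrt(72 * 8.854e-12 * 1.381e-23 * 294 / (2 * 6.022e23 * (1.602e-19)^2 * 374.3))
kappa^-1 = 0.473 nm

0.473


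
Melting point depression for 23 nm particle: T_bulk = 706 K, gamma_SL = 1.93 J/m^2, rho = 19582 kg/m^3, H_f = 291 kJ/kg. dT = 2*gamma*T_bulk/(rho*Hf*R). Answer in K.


Radius R = 23/2 = 11.5 nm = 1.15e-08 m
Convert H_f = 291 kJ/kg = 291000 J/kg
dT = 2 * gamma_SL * T_bulk / (rho * H_f * R)
dT = 2 * 1.93 * 706 / (19582 * 291000 * 1.15e-08)
dT = 41.6 K

41.6
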